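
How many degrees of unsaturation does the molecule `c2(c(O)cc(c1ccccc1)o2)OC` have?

Molecular formula from the SMILES: C11H10O3.
DoU = (2C + 2 + N − H − X)/2 = (2·11 + 2 + 0 − 10 − 0)/2 = 14/2 = 7.
(Structurally: 2 ring(s) + 5 π bond(s) = 7.)

7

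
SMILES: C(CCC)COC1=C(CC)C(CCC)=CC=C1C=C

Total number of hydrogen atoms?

28

Hydrogens are implicit in SMILES; fill each atom to its normal valence:
  8 × C: 2 H each → 16
  4 × C (aromatic): no H
  3 × C: 3 H each → 9
  2 × C (aromatic): 1 H each → 2
  1 × C: 1 H
  1 × O: no H
  Total hydrogens = 28.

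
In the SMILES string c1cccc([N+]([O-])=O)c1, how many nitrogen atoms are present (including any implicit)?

The symbol for nitrogen appears 1 time in the SMILES.

1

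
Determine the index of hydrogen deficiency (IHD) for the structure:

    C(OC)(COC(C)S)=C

1

Molecular formula from the SMILES: C6H12O2S.
DoU = (2C + 2 + N − H − X)/2 = (2·6 + 2 + 0 − 12 − 0)/2 = 2/2 = 1.
(Structurally: 0 ring(s) + 1 π bond(s) = 1.)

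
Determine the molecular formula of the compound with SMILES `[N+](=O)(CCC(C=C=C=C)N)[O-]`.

Heavy atoms from the SMILES: 7 C, 2 N, 2 O.
Implicit hydrogens by atom environment:
  3 × C: 2 H each → 6
  2 × C: 1 H each → 2
  2 × C: no H
  1 × N: 2 H
  1 × N (charge +1): no H
  1 × O: no H
  1 × O (charge -1): no H
  Total hydrogens = 10.
Molecular formula: C7H10N2O2

C7H10N2O2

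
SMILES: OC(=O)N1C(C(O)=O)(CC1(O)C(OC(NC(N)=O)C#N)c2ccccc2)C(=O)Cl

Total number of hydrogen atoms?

Hydrogens are implicit in SMILES; fill each atom to its normal valence:
  7 × C: no H
  5 × C (aromatic): 1 H each → 5
  5 × O: no H
  3 × O: 1 H each → 3
  2 × C: 1 H each → 2
  2 × N: no H
  1 × C: 2 H
  1 × C (aromatic): no H
  1 × Cl: no H
  1 × N: 2 H
  1 × N: 1 H
  Total hydrogens = 15.

15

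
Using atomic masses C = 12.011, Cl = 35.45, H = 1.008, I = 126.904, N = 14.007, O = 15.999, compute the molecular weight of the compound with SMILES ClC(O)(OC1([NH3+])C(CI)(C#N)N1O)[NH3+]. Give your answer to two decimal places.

Molecular formula: [C5H10ClIN4O3]2+.
M = 5×12.011 + 1×35.45 + 10×1.008 + 1×126.904 + 4×14.007 + 3×15.999 = 336.51 g/mol.

336.51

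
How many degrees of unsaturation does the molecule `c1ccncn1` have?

Molecular formula from the SMILES: C4H4N2.
DoU = (2C + 2 + N − H − X)/2 = (2·4 + 2 + 2 − 4 − 0)/2 = 8/2 = 4.
(Structurally: 1 ring(s) + 3 π bond(s) = 4.)

4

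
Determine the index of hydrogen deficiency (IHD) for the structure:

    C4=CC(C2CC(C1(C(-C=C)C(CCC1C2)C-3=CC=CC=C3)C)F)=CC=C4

Molecular formula from the SMILES: C25H29F.
DoU = (2C + 2 + N − H − X)/2 = (2·25 + 2 + 0 − 29 − 1)/2 = 22/2 = 11.
(Structurally: 4 ring(s) + 7 π bond(s) = 11.)

11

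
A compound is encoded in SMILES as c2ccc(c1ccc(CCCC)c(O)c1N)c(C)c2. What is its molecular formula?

C17H21NO

Heavy atoms from the SMILES: 17 C, 1 N, 1 O.
Implicit hydrogens by atom environment:
  6 × C (aromatic): 1 H each → 6
  6 × C (aromatic): no H
  3 × C: 2 H each → 6
  2 × C: 3 H each → 6
  1 × N: 2 H
  1 × O: 1 H
  Total hydrogens = 21.
Molecular formula: C17H21NO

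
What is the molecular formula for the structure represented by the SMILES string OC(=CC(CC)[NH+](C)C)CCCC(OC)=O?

C12H24NO3+

Heavy atoms from the SMILES: 12 C, 1 N, 3 O.
Implicit hydrogens by atom environment:
  4 × C: 3 H each → 12
  4 × C: 2 H each → 8
  2 × C: 1 H each → 2
  2 × C: no H
  2 × O: no H
  1 × N (charge +1): 1 H
  1 × O: 1 H
  Total hydrogens = 24.
Net charge +1.
Molecular formula: C12H24NO3+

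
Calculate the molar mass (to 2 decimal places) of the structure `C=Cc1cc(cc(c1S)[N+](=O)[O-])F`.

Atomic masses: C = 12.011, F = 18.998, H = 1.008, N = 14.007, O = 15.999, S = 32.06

Molecular formula: C8H6FNO2S.
M = 8×12.011 + 1×18.998 + 6×1.008 + 1×14.007 + 2×15.999 + 1×32.06 = 199.20 g/mol.

199.20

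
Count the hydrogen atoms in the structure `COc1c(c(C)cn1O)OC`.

11

Hydrogens are implicit in SMILES; fill each atom to its normal valence:
  3 × C: 3 H each → 9
  3 × C (aromatic): no H
  2 × O: no H
  1 × C (aromatic): 1 H
  1 × N (aromatic): no H
  1 × O: 1 H
  Total hydrogens = 11.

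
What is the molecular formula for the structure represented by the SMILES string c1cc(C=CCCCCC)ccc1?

Heavy atoms from the SMILES: 13 C.
Implicit hydrogens by atom environment:
  5 × C (aromatic): 1 H each → 5
  4 × C: 2 H each → 8
  2 × C: 1 H each → 2
  1 × C: 3 H
  1 × C (aromatic): no H
  Total hydrogens = 18.
Molecular formula: C13H18

C13H18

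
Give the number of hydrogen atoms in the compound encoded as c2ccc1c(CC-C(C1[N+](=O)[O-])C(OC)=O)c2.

13

Hydrogens are implicit in SMILES; fill each atom to its normal valence:
  4 × C (aromatic): 1 H each → 4
  3 × O: no H
  2 × C: 2 H each → 4
  2 × C: 1 H each → 2
  2 × C (aromatic): no H
  1 × C: 3 H
  1 × C: no H
  1 × N (charge +1): no H
  1 × O (charge -1): no H
  Total hydrogens = 13.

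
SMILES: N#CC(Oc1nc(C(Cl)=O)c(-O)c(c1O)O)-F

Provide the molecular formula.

Heavy atoms from the SMILES: 8 C, 1 Cl, 1 F, 2 N, 5 O.
Implicit hydrogens by atom environment:
  5 × C (aromatic): no H
  3 × O: 1 H each → 3
  2 × C: no H
  2 × O: no H
  1 × C: 1 H
  1 × Cl: no H
  1 × F: no H
  1 × N (aromatic): no H
  1 × N: no H
  Total hydrogens = 4.
Molecular formula: C8H4ClFN2O5

C8H4ClFN2O5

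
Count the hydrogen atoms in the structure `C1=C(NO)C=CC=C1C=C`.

9

Hydrogens are implicit in SMILES; fill each atom to its normal valence:
  4 × C (aromatic): 1 H each → 4
  2 × C (aromatic): no H
  1 × C: 2 H
  1 × C: 1 H
  1 × N: 1 H
  1 × O: 1 H
  Total hydrogens = 9.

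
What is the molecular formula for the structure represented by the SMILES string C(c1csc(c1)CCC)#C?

Heavy atoms from the SMILES: 9 C, 1 S.
Implicit hydrogens by atom environment:
  2 × C: 2 H each → 4
  2 × C (aromatic): 1 H each → 2
  2 × C (aromatic): no H
  1 × C: 3 H
  1 × C: 1 H
  1 × C: no H
  1 × S (aromatic): no H
  Total hydrogens = 10.
Molecular formula: C9H10S

C9H10S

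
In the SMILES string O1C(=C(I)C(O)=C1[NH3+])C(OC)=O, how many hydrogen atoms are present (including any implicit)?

Hydrogens are implicit in SMILES; fill each atom to its normal valence:
  4 × C (aromatic): no H
  2 × O: no H
  1 × C: 3 H
  1 × C: no H
  1 × I: no H
  1 × N (charge +1): 3 H
  1 × O: 1 H
  1 × O (aromatic): no H
  Total hydrogens = 7.

7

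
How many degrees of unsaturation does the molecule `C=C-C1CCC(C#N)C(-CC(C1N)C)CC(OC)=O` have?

Molecular formula from the SMILES: C15H24N2O2.
DoU = (2C + 2 + N − H − X)/2 = (2·15 + 2 + 2 − 24 − 0)/2 = 10/2 = 5.
(Structurally: 1 ring(s) + 4 π bond(s) = 5.)

5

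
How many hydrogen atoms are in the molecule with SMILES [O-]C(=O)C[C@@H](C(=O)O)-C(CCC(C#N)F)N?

12

Hydrogens are implicit in SMILES; fill each atom to its normal valence:
  3 × C: 2 H each → 6
  3 × C: 1 H each → 3
  3 × C: no H
  2 × O: no H
  1 × F: no H
  1 × N: 2 H
  1 × N: no H
  1 × O: 1 H
  1 × O (charge -1): no H
  Total hydrogens = 12.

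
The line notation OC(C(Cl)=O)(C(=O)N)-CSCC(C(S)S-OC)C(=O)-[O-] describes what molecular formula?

Heavy atoms from the SMILES: 9 C, 1 Cl, 1 N, 6 O, 3 S.
Implicit hydrogens by atom environment:
  4 × C: no H
  4 × O: no H
  2 × C: 2 H each → 4
  2 × C: 1 H each → 2
  2 × S: no H
  1 × C: 3 H
  1 × Cl: no H
  1 × N: 2 H
  1 × O: 1 H
  1 × O (charge -1): no H
  1 × S: 1 H
  Total hydrogens = 13.
Net charge -1.
Molecular formula: C9H13ClNO6S3-

C9H13ClNO6S3-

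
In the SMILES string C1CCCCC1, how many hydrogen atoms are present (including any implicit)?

Hydrogens are implicit in SMILES; fill each atom to its normal valence:
  6 × C: 2 H each → 12
  Total hydrogens = 12.

12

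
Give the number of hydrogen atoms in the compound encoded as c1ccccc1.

6

Hydrogens are implicit in SMILES; fill each atom to its normal valence:
  6 × C (aromatic): 1 H each → 6
  Total hydrogens = 6.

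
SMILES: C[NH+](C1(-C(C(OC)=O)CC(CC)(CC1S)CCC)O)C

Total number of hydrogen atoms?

Hydrogens are implicit in SMILES; fill each atom to its normal valence:
  5 × C: 3 H each → 15
  5 × C: 2 H each → 10
  3 × C: no H
  2 × C: 1 H each → 2
  2 × O: no H
  1 × N (charge +1): 1 H
  1 × O: 1 H
  1 × S: 1 H
  Total hydrogens = 30.

30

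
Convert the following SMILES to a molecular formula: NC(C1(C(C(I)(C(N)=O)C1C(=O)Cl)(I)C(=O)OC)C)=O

Heavy atoms from the SMILES: 10 C, 1 Cl, 2 I, 2 N, 5 O.
Implicit hydrogens by atom environment:
  7 × C: no H
  5 × O: no H
  2 × C: 3 H each → 6
  2 × I: no H
  2 × N: 2 H each → 4
  1 × C: 1 H
  1 × Cl: no H
  Total hydrogens = 11.
Molecular formula: C10H11ClI2N2O5

C10H11ClI2N2O5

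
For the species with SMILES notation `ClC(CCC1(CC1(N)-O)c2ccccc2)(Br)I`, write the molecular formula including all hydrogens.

C12H14BrClINO

Heavy atoms from the SMILES: 1 Br, 12 C, 1 Cl, 1 I, 1 N, 1 O.
Implicit hydrogens by atom environment:
  5 × C (aromatic): 1 H each → 5
  3 × C: 2 H each → 6
  3 × C: no H
  1 × Br: no H
  1 × C (aromatic): no H
  1 × Cl: no H
  1 × I: no H
  1 × N: 2 H
  1 × O: 1 H
  Total hydrogens = 14.
Molecular formula: C12H14BrClINO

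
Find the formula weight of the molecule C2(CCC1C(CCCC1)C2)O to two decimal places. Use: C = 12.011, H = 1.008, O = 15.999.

154.25

Molecular formula: C10H18O.
M = 10×12.011 + 18×1.008 + 1×15.999 = 154.25 g/mol.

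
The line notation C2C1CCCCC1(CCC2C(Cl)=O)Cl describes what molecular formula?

C11H16Cl2O

Heavy atoms from the SMILES: 11 C, 2 Cl, 1 O.
Implicit hydrogens by atom environment:
  7 × C: 2 H each → 14
  2 × C: 1 H each → 2
  2 × C: no H
  2 × Cl: no H
  1 × O: no H
  Total hydrogens = 16.
Molecular formula: C11H16Cl2O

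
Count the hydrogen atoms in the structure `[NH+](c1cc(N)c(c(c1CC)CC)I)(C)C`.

20

Hydrogens are implicit in SMILES; fill each atom to its normal valence:
  5 × C (aromatic): no H
  4 × C: 3 H each → 12
  2 × C: 2 H each → 4
  1 × C (aromatic): 1 H
  1 × I: no H
  1 × N: 2 H
  1 × N (charge +1): 1 H
  Total hydrogens = 20.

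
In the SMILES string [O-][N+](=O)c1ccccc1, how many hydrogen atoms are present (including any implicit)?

Hydrogens are implicit in SMILES; fill each atom to its normal valence:
  5 × C (aromatic): 1 H each → 5
  1 × C (aromatic): no H
  1 × N (charge +1): no H
  1 × O: no H
  1 × O (charge -1): no H
  Total hydrogens = 5.

5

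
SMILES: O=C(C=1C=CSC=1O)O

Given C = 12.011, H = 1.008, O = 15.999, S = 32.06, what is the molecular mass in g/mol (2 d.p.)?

144.14

Molecular formula: C5H4O3S.
M = 5×12.011 + 4×1.008 + 3×15.999 + 1×32.06 = 144.14 g/mol.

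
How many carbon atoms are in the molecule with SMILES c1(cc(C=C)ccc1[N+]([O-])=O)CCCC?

12

The symbol for carbon appears 12 times in the SMILES. Lowercase c denotes aromatic carbon and counts toward C.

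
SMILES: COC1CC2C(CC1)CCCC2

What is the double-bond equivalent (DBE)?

Molecular formula from the SMILES: C11H20O.
DoU = (2C + 2 + N − H − X)/2 = (2·11 + 2 + 0 − 20 − 0)/2 = 4/2 = 2.
(Structurally: 2 ring(s) + 0 π bond(s) = 2.)

2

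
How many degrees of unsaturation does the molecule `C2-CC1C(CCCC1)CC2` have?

Molecular formula from the SMILES: C10H18.
DoU = (2C + 2 + N − H − X)/2 = (2·10 + 2 + 0 − 18 − 0)/2 = 4/2 = 2.
(Structurally: 2 ring(s) + 0 π bond(s) = 2.)

2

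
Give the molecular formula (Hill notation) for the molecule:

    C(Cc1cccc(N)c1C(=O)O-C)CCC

Heavy atoms from the SMILES: 13 C, 1 N, 2 O.
Implicit hydrogens by atom environment:
  4 × C: 2 H each → 8
  3 × C (aromatic): 1 H each → 3
  3 × C (aromatic): no H
  2 × C: 3 H each → 6
  2 × O: no H
  1 × C: no H
  1 × N: 2 H
  Total hydrogens = 19.
Molecular formula: C13H19NO2

C13H19NO2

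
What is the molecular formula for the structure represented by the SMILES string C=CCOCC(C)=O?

Heavy atoms from the SMILES: 6 C, 2 O.
Implicit hydrogens by atom environment:
  3 × C: 2 H each → 6
  2 × O: no H
  1 × C: 3 H
  1 × C: 1 H
  1 × C: no H
  Total hydrogens = 10.
Molecular formula: C6H10O2

C6H10O2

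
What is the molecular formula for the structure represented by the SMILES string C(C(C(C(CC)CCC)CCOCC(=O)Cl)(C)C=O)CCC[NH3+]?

Heavy atoms from the SMILES: 18 C, 1 Cl, 1 N, 3 O.
Implicit hydrogens by atom environment:
  10 × C: 2 H each → 20
  3 × C: 3 H each → 9
  3 × C: 1 H each → 3
  3 × O: no H
  2 × C: no H
  1 × Cl: no H
  1 × N (charge +1): 3 H
  Total hydrogens = 35.
Net charge +1.
Molecular formula: C18H35ClNO3+

C18H35ClNO3+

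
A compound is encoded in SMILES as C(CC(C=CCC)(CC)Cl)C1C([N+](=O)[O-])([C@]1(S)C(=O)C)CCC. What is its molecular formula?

C17H28ClNO3S

Heavy atoms from the SMILES: 17 C, 1 Cl, 1 N, 3 O, 1 S.
Implicit hydrogens by atom environment:
  6 × C: 2 H each → 12
  4 × C: 3 H each → 12
  4 × C: no H
  3 × C: 1 H each → 3
  2 × O: no H
  1 × Cl: no H
  1 × N (charge +1): no H
  1 × O (charge -1): no H
  1 × S: 1 H
  Total hydrogens = 28.
Molecular formula: C17H28ClNO3S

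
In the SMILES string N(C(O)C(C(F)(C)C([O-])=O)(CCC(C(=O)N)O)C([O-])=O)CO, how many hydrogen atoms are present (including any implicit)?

Hydrogens are implicit in SMILES; fill each atom to its normal valence:
  5 × C: no H
  3 × C: 2 H each → 6
  3 × O: 1 H each → 3
  3 × O: no H
  2 × C: 1 H each → 2
  2 × O (charge -1): no H
  1 × C: 3 H
  1 × F: no H
  1 × N: 2 H
  1 × N: 1 H
  Total hydrogens = 17.

17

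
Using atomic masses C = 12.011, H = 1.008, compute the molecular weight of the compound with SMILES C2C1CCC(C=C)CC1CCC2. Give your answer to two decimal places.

Molecular formula: C12H20.
M = 12×12.011 + 20×1.008 = 164.29 g/mol.

164.29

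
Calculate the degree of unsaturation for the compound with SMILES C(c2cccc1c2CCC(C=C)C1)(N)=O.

Molecular formula from the SMILES: C13H15NO.
DoU = (2C + 2 + N − H − X)/2 = (2·13 + 2 + 1 − 15 − 0)/2 = 14/2 = 7.
(Structurally: 2 ring(s) + 5 π bond(s) = 7.)

7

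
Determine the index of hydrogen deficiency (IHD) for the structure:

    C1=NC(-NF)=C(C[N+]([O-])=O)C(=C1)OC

Molecular formula from the SMILES: C7H8FN3O3.
DoU = (2C + 2 + N − H − X)/2 = (2·7 + 2 + 3 − 8 − 1)/2 = 10/2 = 5.
(Structurally: 1 ring(s) + 4 π bond(s) = 5.)

5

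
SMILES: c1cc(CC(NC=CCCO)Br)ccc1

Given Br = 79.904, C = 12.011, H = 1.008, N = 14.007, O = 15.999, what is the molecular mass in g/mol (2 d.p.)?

Molecular formula: C12H16BrNO.
M = 1×79.904 + 12×12.011 + 16×1.008 + 1×14.007 + 1×15.999 = 270.17 g/mol.

270.17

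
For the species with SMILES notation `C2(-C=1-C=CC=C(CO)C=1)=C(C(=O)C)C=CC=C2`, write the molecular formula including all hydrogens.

C15H14O2

Heavy atoms from the SMILES: 15 C, 2 O.
Implicit hydrogens by atom environment:
  8 × C (aromatic): 1 H each → 8
  4 × C (aromatic): no H
  1 × C: 3 H
  1 × C: 2 H
  1 × C: no H
  1 × O: 1 H
  1 × O: no H
  Total hydrogens = 14.
Molecular formula: C15H14O2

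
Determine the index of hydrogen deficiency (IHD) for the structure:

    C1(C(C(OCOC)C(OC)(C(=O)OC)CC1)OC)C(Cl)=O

Molecular formula from the SMILES: C13H21ClO7.
DoU = (2C + 2 + N − H − X)/2 = (2·13 + 2 + 0 − 21 − 1)/2 = 6/2 = 3.
(Structurally: 1 ring(s) + 2 π bond(s) = 3.)

3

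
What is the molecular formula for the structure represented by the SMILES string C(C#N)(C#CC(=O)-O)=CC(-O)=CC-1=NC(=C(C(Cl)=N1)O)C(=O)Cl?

Heavy atoms from the SMILES: 13 C, 2 Cl, 3 N, 5 O.
Implicit hydrogens by atom environment:
  7 × C: no H
  4 × C (aromatic): no H
  3 × O: 1 H each → 3
  2 × C: 1 H each → 2
  2 × Cl: no H
  2 × N (aromatic): no H
  2 × O: no H
  1 × N: no H
  Total hydrogens = 5.
Molecular formula: C13H5Cl2N3O5

C13H5Cl2N3O5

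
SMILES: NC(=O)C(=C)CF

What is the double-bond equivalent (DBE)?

Molecular formula from the SMILES: C4H6FNO.
DoU = (2C + 2 + N − H − X)/2 = (2·4 + 2 + 1 − 6 − 1)/2 = 4/2 = 2.
(Structurally: 0 ring(s) + 2 π bond(s) = 2.)

2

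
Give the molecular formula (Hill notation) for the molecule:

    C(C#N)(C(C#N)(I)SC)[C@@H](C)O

C7H9IN2OS

Heavy atoms from the SMILES: 7 C, 1 I, 2 N, 1 O, 1 S.
Implicit hydrogens by atom environment:
  3 × C: no H
  2 × C: 3 H each → 6
  2 × C: 1 H each → 2
  2 × N: no H
  1 × I: no H
  1 × O: 1 H
  1 × S: no H
  Total hydrogens = 9.
Molecular formula: C7H9IN2OS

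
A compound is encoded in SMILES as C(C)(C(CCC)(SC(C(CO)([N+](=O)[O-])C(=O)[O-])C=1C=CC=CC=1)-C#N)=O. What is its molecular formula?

Heavy atoms from the SMILES: 17 C, 2 N, 6 O, 1 S.
Implicit hydrogens by atom environment:
  5 × C (aromatic): 1 H each → 5
  5 × C: no H
  3 × C: 2 H each → 6
  3 × O: no H
  2 × C: 3 H each → 6
  2 × O (charge -1): no H
  1 × C: 1 H
  1 × C (aromatic): no H
  1 × N: no H
  1 × N (charge +1): no H
  1 × O: 1 H
  1 × S: no H
  Total hydrogens = 19.
Net charge -1.
Molecular formula: C17H19N2O6S-

C17H19N2O6S-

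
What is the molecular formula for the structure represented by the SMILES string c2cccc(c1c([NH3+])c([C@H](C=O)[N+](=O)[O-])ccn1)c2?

C13H12N3O3+

Heavy atoms from the SMILES: 13 C, 3 N, 3 O.
Implicit hydrogens by atom environment:
  7 × C (aromatic): 1 H each → 7
  4 × C (aromatic): no H
  2 × C: 1 H each → 2
  2 × O: no H
  1 × N (charge +1): 3 H
  1 × N (aromatic): no H
  1 × N (charge +1): no H
  1 × O (charge -1): no H
  Total hydrogens = 12.
Net charge +1.
Molecular formula: C13H12N3O3+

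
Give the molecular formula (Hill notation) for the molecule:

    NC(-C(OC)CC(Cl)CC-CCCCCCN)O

C13H29ClN2O2

Heavy atoms from the SMILES: 13 C, 1 Cl, 2 N, 2 O.
Implicit hydrogens by atom environment:
  9 × C: 2 H each → 18
  3 × C: 1 H each → 3
  2 × N: 2 H each → 4
  1 × C: 3 H
  1 × Cl: no H
  1 × O: 1 H
  1 × O: no H
  Total hydrogens = 29.
Molecular formula: C13H29ClN2O2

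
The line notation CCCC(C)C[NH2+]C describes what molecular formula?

C7H18N+

Heavy atoms from the SMILES: 7 C, 1 N.
Implicit hydrogens by atom environment:
  3 × C: 3 H each → 9
  3 × C: 2 H each → 6
  1 × C: 1 H
  1 × N (charge +1): 2 H
  Total hydrogens = 18.
Net charge +1.
Molecular formula: C7H18N+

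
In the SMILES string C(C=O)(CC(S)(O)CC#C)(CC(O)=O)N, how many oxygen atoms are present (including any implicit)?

The symbol for oxygen appears 4 times in the SMILES.

4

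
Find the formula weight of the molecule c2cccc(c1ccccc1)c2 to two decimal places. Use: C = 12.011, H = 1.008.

Molecular formula: C12H10.
M = 12×12.011 + 10×1.008 = 154.21 g/mol.

154.21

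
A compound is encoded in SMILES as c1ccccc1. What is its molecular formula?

C6H6

Heavy atoms from the SMILES: 6 C.
Implicit hydrogens by atom environment:
  6 × C (aromatic): 1 H each → 6
  Total hydrogens = 6.
Molecular formula: C6H6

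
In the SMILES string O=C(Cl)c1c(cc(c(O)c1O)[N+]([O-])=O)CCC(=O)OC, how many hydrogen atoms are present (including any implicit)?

Hydrogens are implicit in SMILES; fill each atom to its normal valence:
  5 × C (aromatic): no H
  4 × O: no H
  2 × C: 2 H each → 4
  2 × C: no H
  2 × O: 1 H each → 2
  1 × C: 3 H
  1 × C (aromatic): 1 H
  1 × Cl: no H
  1 × N (charge +1): no H
  1 × O (charge -1): no H
  Total hydrogens = 10.

10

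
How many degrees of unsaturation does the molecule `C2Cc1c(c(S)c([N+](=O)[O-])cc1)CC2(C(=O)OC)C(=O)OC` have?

8

Molecular formula from the SMILES: C14H15NO6S.
DoU = (2C + 2 + N − H − X)/2 = (2·14 + 2 + 1 − 15 − 0)/2 = 16/2 = 8.
(Structurally: 2 ring(s) + 6 π bond(s) = 8.)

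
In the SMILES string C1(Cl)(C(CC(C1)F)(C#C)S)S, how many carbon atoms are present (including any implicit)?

The symbol for carbon appears 7 times in the SMILES. (Cl is a single chlorine, not C + l.)

7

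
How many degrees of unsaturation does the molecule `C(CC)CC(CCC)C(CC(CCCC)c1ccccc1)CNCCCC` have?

4

Molecular formula from the SMILES: C26H47N.
DoU = (2C + 2 + N − H − X)/2 = (2·26 + 2 + 1 − 47 − 0)/2 = 8/2 = 4.
(Structurally: 1 ring(s) + 3 π bond(s) = 4.)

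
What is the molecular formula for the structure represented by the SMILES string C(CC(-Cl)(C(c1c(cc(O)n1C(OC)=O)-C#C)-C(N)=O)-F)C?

C14H16ClFN2O4

Heavy atoms from the SMILES: 14 C, 1 Cl, 1 F, 2 N, 4 O.
Implicit hydrogens by atom environment:
  4 × C: no H
  3 × C (aromatic): no H
  3 × O: no H
  2 × C: 3 H each → 6
  2 × C: 2 H each → 4
  2 × C: 1 H each → 2
  1 × C (aromatic): 1 H
  1 × Cl: no H
  1 × F: no H
  1 × N: 2 H
  1 × N (aromatic): no H
  1 × O: 1 H
  Total hydrogens = 16.
Molecular formula: C14H16ClFN2O4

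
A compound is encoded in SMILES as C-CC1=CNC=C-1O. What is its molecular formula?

Heavy atoms from the SMILES: 6 C, 1 N, 1 O.
Implicit hydrogens by atom environment:
  2 × C (aromatic): 1 H each → 2
  2 × C (aromatic): no H
  1 × C: 3 H
  1 × C: 2 H
  1 × N (aromatic): 1 H
  1 × O: 1 H
  Total hydrogens = 9.
Molecular formula: C6H9NO

C6H9NO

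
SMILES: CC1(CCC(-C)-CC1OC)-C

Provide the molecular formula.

Heavy atoms from the SMILES: 10 C, 1 O.
Implicit hydrogens by atom environment:
  4 × C: 3 H each → 12
  3 × C: 2 H each → 6
  2 × C: 1 H each → 2
  1 × C: no H
  1 × O: no H
  Total hydrogens = 20.
Molecular formula: C10H20O

C10H20O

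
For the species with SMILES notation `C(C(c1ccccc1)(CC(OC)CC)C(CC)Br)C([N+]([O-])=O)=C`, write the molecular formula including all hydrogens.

Heavy atoms from the SMILES: 1 Br, 18 C, 1 N, 3 O.
Implicit hydrogens by atom environment:
  5 × C: 2 H each → 10
  5 × C (aromatic): 1 H each → 5
  3 × C: 3 H each → 9
  2 × C: 1 H each → 2
  2 × C: no H
  2 × O: no H
  1 × Br: no H
  1 × C (aromatic): no H
  1 × N (charge +1): no H
  1 × O (charge -1): no H
  Total hydrogens = 26.
Molecular formula: C18H26BrNO3

C18H26BrNO3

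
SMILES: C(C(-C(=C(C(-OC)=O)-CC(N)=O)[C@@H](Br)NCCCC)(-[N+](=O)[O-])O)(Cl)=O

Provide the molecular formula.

Heavy atoms from the SMILES: 1 Br, 13 C, 1 Cl, 3 N, 7 O.
Implicit hydrogens by atom environment:
  6 × C: no H
  5 × O: no H
  4 × C: 2 H each → 8
  2 × C: 3 H each → 6
  1 × Br: no H
  1 × C: 1 H
  1 × Cl: no H
  1 × N: 2 H
  1 × N: 1 H
  1 × N (charge +1): no H
  1 × O: 1 H
  1 × O (charge -1): no H
  Total hydrogens = 19.
Molecular formula: C13H19BrClN3O7

C13H19BrClN3O7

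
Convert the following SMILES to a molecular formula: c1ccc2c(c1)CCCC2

Heavy atoms from the SMILES: 10 C.
Implicit hydrogens by atom environment:
  4 × C: 2 H each → 8
  4 × C (aromatic): 1 H each → 4
  2 × C (aromatic): no H
  Total hydrogens = 12.
Molecular formula: C10H12

C10H12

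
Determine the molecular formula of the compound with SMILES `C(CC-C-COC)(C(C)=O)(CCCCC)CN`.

Heavy atoms from the SMILES: 14 C, 1 N, 2 O.
Implicit hydrogens by atom environment:
  9 × C: 2 H each → 18
  3 × C: 3 H each → 9
  2 × C: no H
  2 × O: no H
  1 × N: 2 H
  Total hydrogens = 29.
Molecular formula: C14H29NO2

C14H29NO2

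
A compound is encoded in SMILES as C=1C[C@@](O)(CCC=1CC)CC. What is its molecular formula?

Heavy atoms from the SMILES: 10 C, 1 O.
Implicit hydrogens by atom environment:
  5 × C: 2 H each → 10
  2 × C: 3 H each → 6
  2 × C: no H
  1 × C: 1 H
  1 × O: 1 H
  Total hydrogens = 18.
Molecular formula: C10H18O

C10H18O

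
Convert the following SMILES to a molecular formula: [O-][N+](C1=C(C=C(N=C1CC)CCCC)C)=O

C12H18N2O2

Heavy atoms from the SMILES: 12 C, 2 N, 2 O.
Implicit hydrogens by atom environment:
  4 × C: 2 H each → 8
  4 × C (aromatic): no H
  3 × C: 3 H each → 9
  1 × C (aromatic): 1 H
  1 × N (aromatic): no H
  1 × N (charge +1): no H
  1 × O: no H
  1 × O (charge -1): no H
  Total hydrogens = 18.
Molecular formula: C12H18N2O2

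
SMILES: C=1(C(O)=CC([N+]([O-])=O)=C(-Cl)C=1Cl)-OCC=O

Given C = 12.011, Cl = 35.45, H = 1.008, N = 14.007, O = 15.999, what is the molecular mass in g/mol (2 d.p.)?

266.03

Molecular formula: C8H5Cl2NO5.
M = 8×12.011 + 2×35.45 + 5×1.008 + 1×14.007 + 5×15.999 = 266.03 g/mol.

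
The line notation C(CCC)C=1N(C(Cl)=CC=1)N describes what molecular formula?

Heavy atoms from the SMILES: 8 C, 1 Cl, 2 N.
Implicit hydrogens by atom environment:
  3 × C: 2 H each → 6
  2 × C (aromatic): 1 H each → 2
  2 × C (aromatic): no H
  1 × C: 3 H
  1 × Cl: no H
  1 × N: 2 H
  1 × N (aromatic): no H
  Total hydrogens = 13.
Molecular formula: C8H13ClN2

C8H13ClN2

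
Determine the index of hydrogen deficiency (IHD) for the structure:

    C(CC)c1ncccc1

Molecular formula from the SMILES: C8H11N.
DoU = (2C + 2 + N − H − X)/2 = (2·8 + 2 + 1 − 11 − 0)/2 = 8/2 = 4.
(Structurally: 1 ring(s) + 3 π bond(s) = 4.)

4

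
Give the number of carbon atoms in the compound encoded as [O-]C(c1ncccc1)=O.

6

The symbol for carbon appears 6 times in the SMILES. Lowercase c denotes aromatic carbon and counts toward C.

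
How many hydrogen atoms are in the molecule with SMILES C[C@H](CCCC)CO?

Hydrogens are implicit in SMILES; fill each atom to its normal valence:
  4 × C: 2 H each → 8
  2 × C: 3 H each → 6
  1 × C: 1 H
  1 × O: 1 H
  Total hydrogens = 16.

16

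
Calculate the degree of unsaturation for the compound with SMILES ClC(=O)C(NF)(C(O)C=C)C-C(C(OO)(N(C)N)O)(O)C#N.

4

Molecular formula from the SMILES: C10H16ClFN4O6.
DoU = (2C + 2 + N − H − X)/2 = (2·10 + 2 + 4 − 16 − 2)/2 = 8/2 = 4.
(Structurally: 0 ring(s) + 4 π bond(s) = 4.)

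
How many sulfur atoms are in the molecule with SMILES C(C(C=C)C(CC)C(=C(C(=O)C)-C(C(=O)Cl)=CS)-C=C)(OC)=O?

The symbol for sulfur appears 1 time in the SMILES.

1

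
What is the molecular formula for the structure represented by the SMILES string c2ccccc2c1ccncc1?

C11H9N

Heavy atoms from the SMILES: 11 C, 1 N.
Implicit hydrogens by atom environment:
  9 × C (aromatic): 1 H each → 9
  2 × C (aromatic): no H
  1 × N (aromatic): no H
  Total hydrogens = 9.
Molecular formula: C11H9N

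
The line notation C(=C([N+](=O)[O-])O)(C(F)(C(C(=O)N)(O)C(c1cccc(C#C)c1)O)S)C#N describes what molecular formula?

C15H12FN3O6S

Heavy atoms from the SMILES: 15 C, 1 F, 3 N, 6 O, 1 S.
Implicit hydrogens by atom environment:
  7 × C: no H
  4 × C (aromatic): 1 H each → 4
  3 × O: 1 H each → 3
  2 × C: 1 H each → 2
  2 × C (aromatic): no H
  2 × O: no H
  1 × F: no H
  1 × N: 2 H
  1 × N: no H
  1 × N (charge +1): no H
  1 × O (charge -1): no H
  1 × S: 1 H
  Total hydrogens = 12.
Molecular formula: C15H12FN3O6S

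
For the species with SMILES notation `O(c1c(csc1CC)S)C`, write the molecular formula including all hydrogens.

Heavy atoms from the SMILES: 7 C, 1 O, 2 S.
Implicit hydrogens by atom environment:
  3 × C (aromatic): no H
  2 × C: 3 H each → 6
  1 × C: 2 H
  1 × C (aromatic): 1 H
  1 × O: no H
  1 × S: 1 H
  1 × S (aromatic): no H
  Total hydrogens = 10.
Molecular formula: C7H10OS2

C7H10OS2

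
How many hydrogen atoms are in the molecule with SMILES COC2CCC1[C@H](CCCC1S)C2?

Hydrogens are implicit in SMILES; fill each atom to its normal valence:
  6 × C: 2 H each → 12
  4 × C: 1 H each → 4
  1 × C: 3 H
  1 × O: no H
  1 × S: 1 H
  Total hydrogens = 20.

20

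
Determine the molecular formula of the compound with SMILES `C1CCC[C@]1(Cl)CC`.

C7H13Cl

Heavy atoms from the SMILES: 7 C, 1 Cl.
Implicit hydrogens by atom environment:
  5 × C: 2 H each → 10
  1 × C: 3 H
  1 × C: no H
  1 × Cl: no H
  Total hydrogens = 13.
Molecular formula: C7H13Cl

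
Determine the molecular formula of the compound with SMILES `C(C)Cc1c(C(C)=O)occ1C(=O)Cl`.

C10H11ClO3

Heavy atoms from the SMILES: 10 C, 1 Cl, 3 O.
Implicit hydrogens by atom environment:
  3 × C (aromatic): no H
  2 × C: 3 H each → 6
  2 × C: 2 H each → 4
  2 × C: no H
  2 × O: no H
  1 × C (aromatic): 1 H
  1 × Cl: no H
  1 × O (aromatic): no H
  Total hydrogens = 11.
Molecular formula: C10H11ClO3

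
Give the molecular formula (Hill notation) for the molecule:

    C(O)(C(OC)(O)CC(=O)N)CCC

Heavy atoms from the SMILES: 8 C, 1 N, 4 O.
Implicit hydrogens by atom environment:
  3 × C: 2 H each → 6
  2 × C: 3 H each → 6
  2 × C: no H
  2 × O: 1 H each → 2
  2 × O: no H
  1 × C: 1 H
  1 × N: 2 H
  Total hydrogens = 17.
Molecular formula: C8H17NO4

C8H17NO4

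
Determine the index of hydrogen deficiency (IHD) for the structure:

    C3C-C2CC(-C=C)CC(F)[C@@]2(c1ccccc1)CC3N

Molecular formula from the SMILES: C18H24FN.
DoU = (2C + 2 + N − H − X)/2 = (2·18 + 2 + 1 − 24 − 1)/2 = 14/2 = 7.
(Structurally: 3 ring(s) + 4 π bond(s) = 7.)

7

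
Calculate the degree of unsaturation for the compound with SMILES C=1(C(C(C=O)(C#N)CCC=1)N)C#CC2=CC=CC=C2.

11

Molecular formula from the SMILES: C16H14N2O.
DoU = (2C + 2 + N − H − X)/2 = (2·16 + 2 + 2 − 14 − 0)/2 = 22/2 = 11.
(Structurally: 2 ring(s) + 9 π bond(s) = 11.)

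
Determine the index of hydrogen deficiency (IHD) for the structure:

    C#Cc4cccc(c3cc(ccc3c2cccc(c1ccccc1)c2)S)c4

18

Molecular formula from the SMILES: C26H18S.
DoU = (2C + 2 + N − H − X)/2 = (2·26 + 2 + 0 − 18 − 0)/2 = 36/2 = 18.
(Structurally: 4 ring(s) + 14 π bond(s) = 18.)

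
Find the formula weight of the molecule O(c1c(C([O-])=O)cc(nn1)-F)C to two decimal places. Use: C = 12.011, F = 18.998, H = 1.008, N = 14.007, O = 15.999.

171.11

Molecular formula: C6H4FN2O3-.
M = 6×12.011 + 1×18.998 + 4×1.008 + 2×14.007 + 3×15.999 = 171.11 g/mol.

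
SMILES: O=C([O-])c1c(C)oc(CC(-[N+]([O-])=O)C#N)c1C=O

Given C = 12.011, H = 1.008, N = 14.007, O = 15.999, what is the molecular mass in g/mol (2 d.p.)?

Molecular formula: C10H7N2O6-.
M = 10×12.011 + 7×1.008 + 2×14.007 + 6×15.999 = 251.17 g/mol.

251.17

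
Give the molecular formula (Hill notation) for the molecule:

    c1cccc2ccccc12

C10H8

Heavy atoms from the SMILES: 10 C.
Implicit hydrogens by atom environment:
  8 × C (aromatic): 1 H each → 8
  2 × C (aromatic): no H
  Total hydrogens = 8.
Molecular formula: C10H8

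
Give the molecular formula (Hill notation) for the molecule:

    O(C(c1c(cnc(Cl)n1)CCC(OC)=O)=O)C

Heavy atoms from the SMILES: 10 C, 1 Cl, 2 N, 4 O.
Implicit hydrogens by atom environment:
  4 × O: no H
  3 × C (aromatic): no H
  2 × C: 3 H each → 6
  2 × C: 2 H each → 4
  2 × C: no H
  2 × N (aromatic): no H
  1 × C (aromatic): 1 H
  1 × Cl: no H
  Total hydrogens = 11.
Molecular formula: C10H11ClN2O4

C10H11ClN2O4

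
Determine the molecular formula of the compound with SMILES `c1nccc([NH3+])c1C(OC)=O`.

Heavy atoms from the SMILES: 7 C, 2 N, 2 O.
Implicit hydrogens by atom environment:
  3 × C (aromatic): 1 H each → 3
  2 × C (aromatic): no H
  2 × O: no H
  1 × C: 3 H
  1 × C: no H
  1 × N (charge +1): 3 H
  1 × N (aromatic): no H
  Total hydrogens = 9.
Net charge +1.
Molecular formula: C7H9N2O2+

C7H9N2O2+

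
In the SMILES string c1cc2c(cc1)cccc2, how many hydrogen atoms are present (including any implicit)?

8

Hydrogens are implicit in SMILES; fill each atom to its normal valence:
  8 × C (aromatic): 1 H each → 8
  2 × C (aromatic): no H
  Total hydrogens = 8.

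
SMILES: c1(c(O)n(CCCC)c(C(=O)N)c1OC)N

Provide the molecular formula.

Heavy atoms from the SMILES: 10 C, 3 N, 3 O.
Implicit hydrogens by atom environment:
  4 × C (aromatic): no H
  3 × C: 2 H each → 6
  2 × C: 3 H each → 6
  2 × N: 2 H each → 4
  2 × O: no H
  1 × C: no H
  1 × N (aromatic): no H
  1 × O: 1 H
  Total hydrogens = 17.
Molecular formula: C10H17N3O3

C10H17N3O3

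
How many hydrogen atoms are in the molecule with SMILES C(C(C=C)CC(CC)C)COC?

22

Hydrogens are implicit in SMILES; fill each atom to its normal valence:
  5 × C: 2 H each → 10
  3 × C: 3 H each → 9
  3 × C: 1 H each → 3
  1 × O: no H
  Total hydrogens = 22.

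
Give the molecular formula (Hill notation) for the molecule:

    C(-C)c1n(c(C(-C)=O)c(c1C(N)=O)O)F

C9H11FN2O3

Heavy atoms from the SMILES: 9 C, 1 F, 2 N, 3 O.
Implicit hydrogens by atom environment:
  4 × C (aromatic): no H
  2 × C: 3 H each → 6
  2 × C: no H
  2 × O: no H
  1 × C: 2 H
  1 × F: no H
  1 × N: 2 H
  1 × N (aromatic): no H
  1 × O: 1 H
  Total hydrogens = 11.
Molecular formula: C9H11FN2O3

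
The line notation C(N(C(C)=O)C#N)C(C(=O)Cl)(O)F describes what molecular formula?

C6H6ClFN2O3

Heavy atoms from the SMILES: 6 C, 1 Cl, 1 F, 2 N, 3 O.
Implicit hydrogens by atom environment:
  4 × C: no H
  2 × N: no H
  2 × O: no H
  1 × C: 3 H
  1 × C: 2 H
  1 × Cl: no H
  1 × F: no H
  1 × O: 1 H
  Total hydrogens = 6.
Molecular formula: C6H6ClFN2O3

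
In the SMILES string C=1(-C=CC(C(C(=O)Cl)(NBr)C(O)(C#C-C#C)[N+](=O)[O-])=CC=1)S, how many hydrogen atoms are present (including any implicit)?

8

Hydrogens are implicit in SMILES; fill each atom to its normal valence:
  6 × C: no H
  4 × C (aromatic): 1 H each → 4
  2 × C (aromatic): no H
  2 × O: no H
  1 × Br: no H
  1 × C: 1 H
  1 × Cl: no H
  1 × N: 1 H
  1 × N (charge +1): no H
  1 × O: 1 H
  1 × O (charge -1): no H
  1 × S: 1 H
  Total hydrogens = 8.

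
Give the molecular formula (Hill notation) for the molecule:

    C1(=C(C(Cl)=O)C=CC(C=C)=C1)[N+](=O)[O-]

Heavy atoms from the SMILES: 9 C, 1 Cl, 1 N, 3 O.
Implicit hydrogens by atom environment:
  3 × C (aromatic): 1 H each → 3
  3 × C (aromatic): no H
  2 × O: no H
  1 × C: 2 H
  1 × C: 1 H
  1 × C: no H
  1 × Cl: no H
  1 × N (charge +1): no H
  1 × O (charge -1): no H
  Total hydrogens = 6.
Molecular formula: C9H6ClNO3

C9H6ClNO3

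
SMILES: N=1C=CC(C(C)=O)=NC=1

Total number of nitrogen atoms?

2

The symbol for nitrogen appears 2 times in the SMILES.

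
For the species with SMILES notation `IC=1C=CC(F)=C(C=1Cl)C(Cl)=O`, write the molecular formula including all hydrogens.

C7H2Cl2FIO

Heavy atoms from the SMILES: 7 C, 2 Cl, 1 F, 1 I, 1 O.
Implicit hydrogens by atom environment:
  4 × C (aromatic): no H
  2 × C (aromatic): 1 H each → 2
  2 × Cl: no H
  1 × C: no H
  1 × F: no H
  1 × I: no H
  1 × O: no H
  Total hydrogens = 2.
Molecular formula: C7H2Cl2FIO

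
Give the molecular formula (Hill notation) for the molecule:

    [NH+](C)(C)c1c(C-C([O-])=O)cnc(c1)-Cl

C9H11ClN2O2

Heavy atoms from the SMILES: 9 C, 1 Cl, 2 N, 2 O.
Implicit hydrogens by atom environment:
  3 × C (aromatic): no H
  2 × C: 3 H each → 6
  2 × C (aromatic): 1 H each → 2
  1 × C: 2 H
  1 × C: no H
  1 × Cl: no H
  1 × N (charge +1): 1 H
  1 × N (aromatic): no H
  1 × O: no H
  1 × O (charge -1): no H
  Total hydrogens = 11.
Molecular formula: C9H11ClN2O2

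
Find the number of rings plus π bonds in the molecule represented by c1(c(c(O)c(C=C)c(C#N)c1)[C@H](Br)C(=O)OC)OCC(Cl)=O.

9

Molecular formula from the SMILES: C14H11BrClNO5.
DoU = (2C + 2 + N − H − X)/2 = (2·14 + 2 + 1 − 11 − 2)/2 = 18/2 = 9.
(Structurally: 1 ring(s) + 8 π bond(s) = 9.)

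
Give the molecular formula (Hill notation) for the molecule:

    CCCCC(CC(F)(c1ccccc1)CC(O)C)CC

C18H29FO

Heavy atoms from the SMILES: 18 C, 1 F, 1 O.
Implicit hydrogens by atom environment:
  6 × C: 2 H each → 12
  5 × C (aromatic): 1 H each → 5
  3 × C: 3 H each → 9
  2 × C: 1 H each → 2
  1 × C: no H
  1 × C (aromatic): no H
  1 × F: no H
  1 × O: 1 H
  Total hydrogens = 29.
Molecular formula: C18H29FO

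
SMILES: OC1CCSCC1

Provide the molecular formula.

C5H10OS

Heavy atoms from the SMILES: 5 C, 1 O, 1 S.
Implicit hydrogens by atom environment:
  4 × C: 2 H each → 8
  1 × C: 1 H
  1 × O: 1 H
  1 × S: no H
  Total hydrogens = 10.
Molecular formula: C5H10OS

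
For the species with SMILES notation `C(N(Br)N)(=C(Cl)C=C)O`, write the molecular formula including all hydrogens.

Heavy atoms from the SMILES: 1 Br, 4 C, 1 Cl, 2 N, 1 O.
Implicit hydrogens by atom environment:
  2 × C: no H
  1 × Br: no H
  1 × C: 2 H
  1 × C: 1 H
  1 × Cl: no H
  1 × N: 2 H
  1 × N: no H
  1 × O: 1 H
  Total hydrogens = 6.
Molecular formula: C4H6BrClN2O

C4H6BrClN2O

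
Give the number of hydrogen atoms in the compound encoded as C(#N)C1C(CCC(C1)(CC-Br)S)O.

14

Hydrogens are implicit in SMILES; fill each atom to its normal valence:
  5 × C: 2 H each → 10
  2 × C: 1 H each → 2
  2 × C: no H
  1 × Br: no H
  1 × N: no H
  1 × O: 1 H
  1 × S: 1 H
  Total hydrogens = 14.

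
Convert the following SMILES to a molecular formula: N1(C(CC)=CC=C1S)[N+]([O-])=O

C6H8N2O2S

Heavy atoms from the SMILES: 6 C, 2 N, 2 O, 1 S.
Implicit hydrogens by atom environment:
  2 × C (aromatic): 1 H each → 2
  2 × C (aromatic): no H
  1 × C: 3 H
  1 × C: 2 H
  1 × N (aromatic): no H
  1 × N (charge +1): no H
  1 × O: no H
  1 × O (charge -1): no H
  1 × S: 1 H
  Total hydrogens = 8.
Molecular formula: C6H8N2O2S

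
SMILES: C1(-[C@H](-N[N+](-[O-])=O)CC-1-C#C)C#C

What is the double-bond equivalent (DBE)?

6

Molecular formula from the SMILES: C8H8N2O2.
DoU = (2C + 2 + N − H − X)/2 = (2·8 + 2 + 2 − 8 − 0)/2 = 12/2 = 6.
(Structurally: 1 ring(s) + 5 π bond(s) = 6.)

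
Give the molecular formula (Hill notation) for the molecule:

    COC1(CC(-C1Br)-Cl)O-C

C6H10BrClO2

Heavy atoms from the SMILES: 1 Br, 6 C, 1 Cl, 2 O.
Implicit hydrogens by atom environment:
  2 × C: 3 H each → 6
  2 × C: 1 H each → 2
  2 × O: no H
  1 × Br: no H
  1 × C: 2 H
  1 × C: no H
  1 × Cl: no H
  Total hydrogens = 10.
Molecular formula: C6H10BrClO2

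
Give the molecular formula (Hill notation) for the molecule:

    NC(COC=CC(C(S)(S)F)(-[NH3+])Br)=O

C6H11BrFN2O2S2+

Heavy atoms from the SMILES: 1 Br, 6 C, 1 F, 2 N, 2 O, 2 S.
Implicit hydrogens by atom environment:
  3 × C: no H
  2 × C: 1 H each → 2
  2 × O: no H
  2 × S: 1 H each → 2
  1 × Br: no H
  1 × C: 2 H
  1 × F: no H
  1 × N (charge +1): 3 H
  1 × N: 2 H
  Total hydrogens = 11.
Net charge +1.
Molecular formula: C6H11BrFN2O2S2+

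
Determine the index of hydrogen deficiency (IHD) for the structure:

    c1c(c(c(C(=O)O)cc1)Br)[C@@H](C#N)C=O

8

Molecular formula from the SMILES: C10H6BrNO3.
DoU = (2C + 2 + N − H − X)/2 = (2·10 + 2 + 1 − 6 − 1)/2 = 16/2 = 8.
(Structurally: 1 ring(s) + 7 π bond(s) = 8.)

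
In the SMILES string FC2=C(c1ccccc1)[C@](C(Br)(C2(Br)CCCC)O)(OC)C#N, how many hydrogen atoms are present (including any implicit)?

Hydrogens are implicit in SMILES; fill each atom to its normal valence:
  6 × C: no H
  5 × C (aromatic): 1 H each → 5
  3 × C: 2 H each → 6
  2 × Br: no H
  2 × C: 3 H each → 6
  1 × C (aromatic): no H
  1 × F: no H
  1 × N: no H
  1 × O: 1 H
  1 × O: no H
  Total hydrogens = 18.

18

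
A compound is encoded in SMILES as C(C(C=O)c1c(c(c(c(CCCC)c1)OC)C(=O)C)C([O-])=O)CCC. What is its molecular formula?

Heavy atoms from the SMILES: 20 C, 5 O.
Implicit hydrogens by atom environment:
  6 × C: 2 H each → 12
  5 × C (aromatic): no H
  4 × C: 3 H each → 12
  4 × O: no H
  2 × C: 1 H each → 2
  2 × C: no H
  1 × C (aromatic): 1 H
  1 × O (charge -1): no H
  Total hydrogens = 27.
Net charge -1.
Molecular formula: C20H27O5-

C20H27O5-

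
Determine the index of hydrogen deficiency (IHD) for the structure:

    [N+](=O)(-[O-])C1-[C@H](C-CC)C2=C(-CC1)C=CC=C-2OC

Molecular formula from the SMILES: C14H19NO3.
DoU = (2C + 2 + N − H − X)/2 = (2·14 + 2 + 1 − 19 − 0)/2 = 12/2 = 6.
(Structurally: 2 ring(s) + 4 π bond(s) = 6.)

6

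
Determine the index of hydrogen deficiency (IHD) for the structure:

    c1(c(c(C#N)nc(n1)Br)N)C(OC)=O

Molecular formula from the SMILES: C7H5BrN4O2.
DoU = (2C + 2 + N − H − X)/2 = (2·7 + 2 + 4 − 5 − 1)/2 = 14/2 = 7.
(Structurally: 1 ring(s) + 6 π bond(s) = 7.)

7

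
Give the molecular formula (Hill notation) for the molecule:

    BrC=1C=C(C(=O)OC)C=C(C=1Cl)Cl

Heavy atoms from the SMILES: 1 Br, 8 C, 2 Cl, 2 O.
Implicit hydrogens by atom environment:
  4 × C (aromatic): no H
  2 × C (aromatic): 1 H each → 2
  2 × Cl: no H
  2 × O: no H
  1 × Br: no H
  1 × C: 3 H
  1 × C: no H
  Total hydrogens = 5.
Molecular formula: C8H5BrCl2O2

C8H5BrCl2O2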